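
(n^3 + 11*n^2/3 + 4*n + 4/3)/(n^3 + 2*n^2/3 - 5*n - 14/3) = (3*n + 2)/(3*n - 7)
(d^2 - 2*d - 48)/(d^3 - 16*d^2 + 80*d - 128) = (d + 6)/(d^2 - 8*d + 16)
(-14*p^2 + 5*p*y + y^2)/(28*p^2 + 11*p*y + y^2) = (-2*p + y)/(4*p + y)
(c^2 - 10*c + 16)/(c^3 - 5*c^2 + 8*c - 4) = (c - 8)/(c^2 - 3*c + 2)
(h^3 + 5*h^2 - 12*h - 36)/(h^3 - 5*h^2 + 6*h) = (h^2 + 8*h + 12)/(h*(h - 2))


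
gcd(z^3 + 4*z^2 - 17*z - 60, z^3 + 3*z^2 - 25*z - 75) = z^2 + 8*z + 15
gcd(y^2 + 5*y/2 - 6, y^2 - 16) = y + 4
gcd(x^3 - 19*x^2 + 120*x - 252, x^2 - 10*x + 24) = x - 6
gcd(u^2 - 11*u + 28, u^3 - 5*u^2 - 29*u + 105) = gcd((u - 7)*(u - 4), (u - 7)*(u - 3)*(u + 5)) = u - 7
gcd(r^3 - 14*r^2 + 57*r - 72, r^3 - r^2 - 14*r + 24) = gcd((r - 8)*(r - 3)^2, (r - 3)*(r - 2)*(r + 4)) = r - 3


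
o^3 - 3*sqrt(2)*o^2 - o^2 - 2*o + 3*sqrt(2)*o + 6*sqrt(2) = (o - 2)*(o + 1)*(o - 3*sqrt(2))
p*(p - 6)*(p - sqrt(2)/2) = p^3 - 6*p^2 - sqrt(2)*p^2/2 + 3*sqrt(2)*p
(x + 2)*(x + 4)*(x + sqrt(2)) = x^3 + sqrt(2)*x^2 + 6*x^2 + 8*x + 6*sqrt(2)*x + 8*sqrt(2)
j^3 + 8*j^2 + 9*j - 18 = (j - 1)*(j + 3)*(j + 6)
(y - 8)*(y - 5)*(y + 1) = y^3 - 12*y^2 + 27*y + 40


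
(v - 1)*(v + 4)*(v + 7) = v^3 + 10*v^2 + 17*v - 28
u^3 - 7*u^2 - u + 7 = (u - 7)*(u - 1)*(u + 1)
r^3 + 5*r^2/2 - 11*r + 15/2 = (r - 3/2)*(r - 1)*(r + 5)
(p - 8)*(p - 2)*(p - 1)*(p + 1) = p^4 - 10*p^3 + 15*p^2 + 10*p - 16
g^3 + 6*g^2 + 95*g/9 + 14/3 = (g + 2/3)*(g + 7/3)*(g + 3)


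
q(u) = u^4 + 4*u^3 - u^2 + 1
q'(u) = 4*u^3 + 12*u^2 - 2*u = 2*u*(2*u^2 + 6*u - 1)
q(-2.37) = -26.32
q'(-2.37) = 18.89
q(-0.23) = 0.90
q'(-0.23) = 1.05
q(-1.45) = -8.88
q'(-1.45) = 15.94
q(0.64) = 1.81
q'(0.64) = 4.68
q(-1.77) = -14.50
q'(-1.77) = 18.95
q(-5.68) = 276.60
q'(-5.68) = -334.49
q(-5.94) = 372.31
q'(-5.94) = -403.06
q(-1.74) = -13.93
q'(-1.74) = 18.74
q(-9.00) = 3565.00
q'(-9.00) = -1926.00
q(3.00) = 181.00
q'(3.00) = 210.00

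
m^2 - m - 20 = (m - 5)*(m + 4)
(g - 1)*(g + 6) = g^2 + 5*g - 6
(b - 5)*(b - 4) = b^2 - 9*b + 20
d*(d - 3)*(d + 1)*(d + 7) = d^4 + 5*d^3 - 17*d^2 - 21*d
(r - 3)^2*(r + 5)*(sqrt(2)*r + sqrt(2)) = sqrt(2)*r^4 - 22*sqrt(2)*r^2 + 24*sqrt(2)*r + 45*sqrt(2)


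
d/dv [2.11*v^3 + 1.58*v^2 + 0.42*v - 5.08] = 6.33*v^2 + 3.16*v + 0.42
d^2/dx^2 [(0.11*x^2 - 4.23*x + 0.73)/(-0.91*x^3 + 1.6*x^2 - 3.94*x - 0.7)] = (-0.182182*x^6 + 21.017178*x^5 - 41.841072*x^4 + 7.925296*x^3 - 59.990172*x^2 + 58.82718*x - 47.740136)/(0.753571*x^9 - 3.97488*x^8 + 16.776942*x^7 - 36.77683*x^6 + 66.523428*x^5 - 54.0786*x^4 + 36.023884*x^3 + 30.24756*x^2 + 5.7918*x + 0.343)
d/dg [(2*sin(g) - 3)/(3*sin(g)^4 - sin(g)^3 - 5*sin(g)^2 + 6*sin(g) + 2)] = (-18*sin(g)^4 + sin(g)^2 - 10*sin(3*g) + 22)*cos(g)/(3*sin(g)^4 - sin(g)^3 - 5*sin(g)^2 + 6*sin(g) + 2)^2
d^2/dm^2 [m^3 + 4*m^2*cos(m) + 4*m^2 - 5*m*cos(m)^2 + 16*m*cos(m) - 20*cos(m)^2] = -4*m^2*cos(m) - 16*sqrt(2)*m*sin(m + pi/4) + 10*m*cos(2*m) + 6*m - 32*sin(m) + 10*sin(2*m) + 8*cos(m) + 40*cos(2*m) + 8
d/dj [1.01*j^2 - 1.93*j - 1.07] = 2.02*j - 1.93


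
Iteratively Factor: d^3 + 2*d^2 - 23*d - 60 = (d - 5)*(d^2 + 7*d + 12) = (d - 5)*(d + 4)*(d + 3)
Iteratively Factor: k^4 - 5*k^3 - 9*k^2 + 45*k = (k - 3)*(k^3 - 2*k^2 - 15*k) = (k - 3)*(k + 3)*(k^2 - 5*k) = k*(k - 3)*(k + 3)*(k - 5)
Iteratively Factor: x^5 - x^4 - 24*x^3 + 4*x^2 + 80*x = (x + 2)*(x^4 - 3*x^3 - 18*x^2 + 40*x) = (x - 2)*(x + 2)*(x^3 - x^2 - 20*x) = (x - 2)*(x + 2)*(x + 4)*(x^2 - 5*x) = (x - 5)*(x - 2)*(x + 2)*(x + 4)*(x)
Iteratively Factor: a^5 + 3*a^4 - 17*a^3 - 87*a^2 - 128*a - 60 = (a - 5)*(a^4 + 8*a^3 + 23*a^2 + 28*a + 12) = (a - 5)*(a + 1)*(a^3 + 7*a^2 + 16*a + 12) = (a - 5)*(a + 1)*(a + 2)*(a^2 + 5*a + 6) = (a - 5)*(a + 1)*(a + 2)*(a + 3)*(a + 2)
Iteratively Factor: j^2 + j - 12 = (j - 3)*(j + 4)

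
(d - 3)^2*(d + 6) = d^3 - 27*d + 54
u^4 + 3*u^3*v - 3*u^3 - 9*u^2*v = u^2*(u - 3)*(u + 3*v)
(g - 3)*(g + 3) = g^2 - 9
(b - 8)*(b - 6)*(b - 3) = b^3 - 17*b^2 + 90*b - 144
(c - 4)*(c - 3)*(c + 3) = c^3 - 4*c^2 - 9*c + 36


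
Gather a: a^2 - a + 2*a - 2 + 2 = a^2 + a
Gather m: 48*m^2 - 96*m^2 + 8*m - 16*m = -48*m^2 - 8*m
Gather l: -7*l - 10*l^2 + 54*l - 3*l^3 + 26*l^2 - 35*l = -3*l^3 + 16*l^2 + 12*l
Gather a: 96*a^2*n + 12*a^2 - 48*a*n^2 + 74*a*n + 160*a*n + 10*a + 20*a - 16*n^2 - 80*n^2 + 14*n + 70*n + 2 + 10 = a^2*(96*n + 12) + a*(-48*n^2 + 234*n + 30) - 96*n^2 + 84*n + 12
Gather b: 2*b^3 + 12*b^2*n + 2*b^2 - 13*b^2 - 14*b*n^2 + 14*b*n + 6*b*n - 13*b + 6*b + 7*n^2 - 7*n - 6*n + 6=2*b^3 + b^2*(12*n - 11) + b*(-14*n^2 + 20*n - 7) + 7*n^2 - 13*n + 6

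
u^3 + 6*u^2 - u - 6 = (u - 1)*(u + 1)*(u + 6)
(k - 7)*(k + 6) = k^2 - k - 42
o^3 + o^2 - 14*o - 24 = (o - 4)*(o + 2)*(o + 3)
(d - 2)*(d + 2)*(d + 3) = d^3 + 3*d^2 - 4*d - 12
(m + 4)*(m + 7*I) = m^2 + 4*m + 7*I*m + 28*I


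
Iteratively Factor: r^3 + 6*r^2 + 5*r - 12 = (r + 3)*(r^2 + 3*r - 4) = (r + 3)*(r + 4)*(r - 1)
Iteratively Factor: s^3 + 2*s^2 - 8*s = (s + 4)*(s^2 - 2*s) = s*(s + 4)*(s - 2)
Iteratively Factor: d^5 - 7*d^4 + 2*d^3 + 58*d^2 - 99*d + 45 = (d + 3)*(d^4 - 10*d^3 + 32*d^2 - 38*d + 15) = (d - 1)*(d + 3)*(d^3 - 9*d^2 + 23*d - 15) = (d - 1)^2*(d + 3)*(d^2 - 8*d + 15) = (d - 5)*(d - 1)^2*(d + 3)*(d - 3)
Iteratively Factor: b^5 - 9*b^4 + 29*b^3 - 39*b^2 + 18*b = (b)*(b^4 - 9*b^3 + 29*b^2 - 39*b + 18) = b*(b - 3)*(b^3 - 6*b^2 + 11*b - 6) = b*(b - 3)^2*(b^2 - 3*b + 2) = b*(b - 3)^2*(b - 2)*(b - 1)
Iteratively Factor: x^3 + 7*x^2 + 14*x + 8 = (x + 2)*(x^2 + 5*x + 4) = (x + 1)*(x + 2)*(x + 4)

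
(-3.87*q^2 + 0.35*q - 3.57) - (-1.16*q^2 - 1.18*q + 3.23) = -2.71*q^2 + 1.53*q - 6.8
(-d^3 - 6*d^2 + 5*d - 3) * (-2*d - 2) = 2*d^4 + 14*d^3 + 2*d^2 - 4*d + 6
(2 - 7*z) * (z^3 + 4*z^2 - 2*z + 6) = -7*z^4 - 26*z^3 + 22*z^2 - 46*z + 12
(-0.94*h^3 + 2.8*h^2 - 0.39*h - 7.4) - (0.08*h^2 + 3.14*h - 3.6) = -0.94*h^3 + 2.72*h^2 - 3.53*h - 3.8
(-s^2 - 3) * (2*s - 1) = -2*s^3 + s^2 - 6*s + 3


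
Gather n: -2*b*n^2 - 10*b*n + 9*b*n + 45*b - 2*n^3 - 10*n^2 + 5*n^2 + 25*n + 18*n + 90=45*b - 2*n^3 + n^2*(-2*b - 5) + n*(43 - b) + 90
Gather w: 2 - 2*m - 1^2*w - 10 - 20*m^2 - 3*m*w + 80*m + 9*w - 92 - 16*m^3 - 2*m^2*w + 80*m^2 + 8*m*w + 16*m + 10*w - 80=-16*m^3 + 60*m^2 + 94*m + w*(-2*m^2 + 5*m + 18) - 180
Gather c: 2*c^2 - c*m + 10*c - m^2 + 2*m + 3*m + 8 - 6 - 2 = 2*c^2 + c*(10 - m) - m^2 + 5*m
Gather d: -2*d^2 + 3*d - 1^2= -2*d^2 + 3*d - 1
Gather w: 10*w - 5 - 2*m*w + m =m + w*(10 - 2*m) - 5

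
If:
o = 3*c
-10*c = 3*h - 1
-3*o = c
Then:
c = 0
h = 1/3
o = 0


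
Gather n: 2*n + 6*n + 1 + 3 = 8*n + 4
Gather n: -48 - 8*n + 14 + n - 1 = -7*n - 35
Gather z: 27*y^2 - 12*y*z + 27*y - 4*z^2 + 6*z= 27*y^2 + 27*y - 4*z^2 + z*(6 - 12*y)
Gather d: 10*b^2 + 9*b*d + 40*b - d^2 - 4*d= 10*b^2 + 40*b - d^2 + d*(9*b - 4)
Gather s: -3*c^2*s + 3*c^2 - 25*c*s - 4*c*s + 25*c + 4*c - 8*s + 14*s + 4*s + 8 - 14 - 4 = 3*c^2 + 29*c + s*(-3*c^2 - 29*c + 10) - 10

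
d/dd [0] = 0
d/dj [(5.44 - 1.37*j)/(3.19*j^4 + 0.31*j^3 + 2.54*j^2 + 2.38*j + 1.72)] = (13.1109*j^4 - 68.565*j^3 - 1.5794*j^2 - 27.6352*j - 15.3036)/(10.1761*j^8 + 1.9778*j^7 + 16.3013*j^6 + 16.7592*j^5 + 18.9008*j^4 + 13.1568*j^3 + 14.402*j^2 + 8.1872*j + 2.9584)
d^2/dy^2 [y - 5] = 0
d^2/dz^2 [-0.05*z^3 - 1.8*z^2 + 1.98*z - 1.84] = -0.3*z - 3.6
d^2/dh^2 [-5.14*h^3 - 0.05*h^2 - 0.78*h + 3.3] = -30.84*h - 0.1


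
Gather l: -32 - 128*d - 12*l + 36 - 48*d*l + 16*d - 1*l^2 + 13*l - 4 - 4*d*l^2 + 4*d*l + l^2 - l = -4*d*l^2 - 44*d*l - 112*d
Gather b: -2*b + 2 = 2 - 2*b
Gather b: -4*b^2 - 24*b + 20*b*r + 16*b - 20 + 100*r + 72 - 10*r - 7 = -4*b^2 + b*(20*r - 8) + 90*r + 45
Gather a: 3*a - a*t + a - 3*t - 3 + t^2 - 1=a*(4 - t) + t^2 - 3*t - 4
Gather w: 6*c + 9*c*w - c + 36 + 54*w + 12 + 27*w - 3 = 5*c + w*(9*c + 81) + 45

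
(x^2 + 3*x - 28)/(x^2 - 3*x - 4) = (x + 7)/(x + 1)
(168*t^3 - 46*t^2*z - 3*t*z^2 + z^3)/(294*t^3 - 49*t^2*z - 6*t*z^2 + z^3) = (-4*t + z)/(-7*t + z)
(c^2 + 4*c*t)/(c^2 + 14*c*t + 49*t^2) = c*(c + 4*t)/(c^2 + 14*c*t + 49*t^2)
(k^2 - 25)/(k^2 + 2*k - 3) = (k^2 - 25)/(k^2 + 2*k - 3)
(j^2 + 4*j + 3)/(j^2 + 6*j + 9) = (j + 1)/(j + 3)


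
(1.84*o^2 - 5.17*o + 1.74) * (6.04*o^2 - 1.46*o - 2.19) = 11.1136*o^4 - 33.9132*o^3 + 14.0282*o^2 + 8.7819*o - 3.8106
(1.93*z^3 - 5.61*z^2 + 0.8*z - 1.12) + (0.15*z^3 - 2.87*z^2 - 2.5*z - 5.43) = 2.08*z^3 - 8.48*z^2 - 1.7*z - 6.55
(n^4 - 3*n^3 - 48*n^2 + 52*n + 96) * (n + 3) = n^5 - 57*n^3 - 92*n^2 + 252*n + 288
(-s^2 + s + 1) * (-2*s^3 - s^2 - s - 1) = 2*s^5 - s^4 - 2*s^3 - s^2 - 2*s - 1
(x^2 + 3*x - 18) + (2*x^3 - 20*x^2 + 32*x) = 2*x^3 - 19*x^2 + 35*x - 18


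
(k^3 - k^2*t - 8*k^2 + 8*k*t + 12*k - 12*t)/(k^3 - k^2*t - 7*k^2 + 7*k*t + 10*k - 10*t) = (k - 6)/(k - 5)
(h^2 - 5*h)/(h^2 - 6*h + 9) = h*(h - 5)/(h^2 - 6*h + 9)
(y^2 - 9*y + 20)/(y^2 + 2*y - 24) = (y - 5)/(y + 6)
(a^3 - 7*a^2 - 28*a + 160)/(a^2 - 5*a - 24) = (a^2 + a - 20)/(a + 3)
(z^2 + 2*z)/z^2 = (z + 2)/z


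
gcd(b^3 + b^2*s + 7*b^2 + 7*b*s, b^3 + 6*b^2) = b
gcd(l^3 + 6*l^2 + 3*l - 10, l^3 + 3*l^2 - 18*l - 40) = l^2 + 7*l + 10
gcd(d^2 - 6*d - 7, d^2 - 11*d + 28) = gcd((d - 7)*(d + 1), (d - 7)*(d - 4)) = d - 7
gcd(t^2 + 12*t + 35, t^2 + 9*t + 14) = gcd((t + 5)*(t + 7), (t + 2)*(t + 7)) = t + 7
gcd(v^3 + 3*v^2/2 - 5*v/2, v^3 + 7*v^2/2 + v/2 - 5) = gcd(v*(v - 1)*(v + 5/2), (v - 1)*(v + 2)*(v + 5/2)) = v^2 + 3*v/2 - 5/2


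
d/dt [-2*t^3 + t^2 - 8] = 2*t*(1 - 3*t)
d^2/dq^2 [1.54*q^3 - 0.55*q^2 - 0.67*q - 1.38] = 9.24*q - 1.1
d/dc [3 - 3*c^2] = -6*c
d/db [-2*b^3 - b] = -6*b^2 - 1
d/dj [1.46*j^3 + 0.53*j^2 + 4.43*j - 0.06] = 4.38*j^2 + 1.06*j + 4.43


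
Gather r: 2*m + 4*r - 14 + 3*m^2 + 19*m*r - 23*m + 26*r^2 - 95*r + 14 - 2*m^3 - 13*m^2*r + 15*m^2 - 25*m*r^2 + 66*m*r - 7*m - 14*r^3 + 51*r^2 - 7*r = -2*m^3 + 18*m^2 - 28*m - 14*r^3 + r^2*(77 - 25*m) + r*(-13*m^2 + 85*m - 98)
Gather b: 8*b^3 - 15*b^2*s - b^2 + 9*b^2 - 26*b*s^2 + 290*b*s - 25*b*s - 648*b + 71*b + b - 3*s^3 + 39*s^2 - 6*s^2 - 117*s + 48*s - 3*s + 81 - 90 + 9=8*b^3 + b^2*(8 - 15*s) + b*(-26*s^2 + 265*s - 576) - 3*s^3 + 33*s^2 - 72*s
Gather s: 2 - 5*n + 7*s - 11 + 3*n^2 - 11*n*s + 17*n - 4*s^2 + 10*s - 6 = 3*n^2 + 12*n - 4*s^2 + s*(17 - 11*n) - 15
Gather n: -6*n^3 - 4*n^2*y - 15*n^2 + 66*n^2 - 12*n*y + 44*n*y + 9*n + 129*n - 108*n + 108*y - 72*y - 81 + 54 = -6*n^3 + n^2*(51 - 4*y) + n*(32*y + 30) + 36*y - 27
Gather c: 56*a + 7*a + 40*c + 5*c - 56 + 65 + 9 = 63*a + 45*c + 18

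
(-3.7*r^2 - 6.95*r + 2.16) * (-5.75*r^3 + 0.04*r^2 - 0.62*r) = 21.275*r^5 + 39.8145*r^4 - 10.404*r^3 + 4.3954*r^2 - 1.3392*r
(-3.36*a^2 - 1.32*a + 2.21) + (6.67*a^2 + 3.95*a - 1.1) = 3.31*a^2 + 2.63*a + 1.11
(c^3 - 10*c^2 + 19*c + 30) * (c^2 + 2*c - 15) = c^5 - 8*c^4 - 16*c^3 + 218*c^2 - 225*c - 450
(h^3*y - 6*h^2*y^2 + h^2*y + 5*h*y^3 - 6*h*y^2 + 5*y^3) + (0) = h^3*y - 6*h^2*y^2 + h^2*y + 5*h*y^3 - 6*h*y^2 + 5*y^3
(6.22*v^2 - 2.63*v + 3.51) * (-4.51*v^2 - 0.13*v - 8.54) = -28.0522*v^4 + 11.0527*v^3 - 68.607*v^2 + 22.0039*v - 29.9754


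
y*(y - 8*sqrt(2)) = y^2 - 8*sqrt(2)*y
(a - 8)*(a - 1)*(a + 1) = a^3 - 8*a^2 - a + 8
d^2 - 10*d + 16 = (d - 8)*(d - 2)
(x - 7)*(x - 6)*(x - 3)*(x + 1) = x^4 - 15*x^3 + 65*x^2 - 45*x - 126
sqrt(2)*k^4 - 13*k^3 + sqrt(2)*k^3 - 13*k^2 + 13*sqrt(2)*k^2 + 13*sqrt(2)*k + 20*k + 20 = (k + 1)*(k - 5*sqrt(2))*(k - 2*sqrt(2))*(sqrt(2)*k + 1)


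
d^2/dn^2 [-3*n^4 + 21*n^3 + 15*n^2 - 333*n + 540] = -36*n^2 + 126*n + 30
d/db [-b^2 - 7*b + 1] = -2*b - 7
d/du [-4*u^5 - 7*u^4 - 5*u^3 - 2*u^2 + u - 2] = -20*u^4 - 28*u^3 - 15*u^2 - 4*u + 1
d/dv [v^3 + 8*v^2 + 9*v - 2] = 3*v^2 + 16*v + 9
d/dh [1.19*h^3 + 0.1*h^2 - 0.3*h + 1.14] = 3.57*h^2 + 0.2*h - 0.3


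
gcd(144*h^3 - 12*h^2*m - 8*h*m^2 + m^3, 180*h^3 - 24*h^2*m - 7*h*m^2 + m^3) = 36*h^2 - 12*h*m + m^2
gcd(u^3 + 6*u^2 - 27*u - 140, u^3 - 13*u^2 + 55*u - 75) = u - 5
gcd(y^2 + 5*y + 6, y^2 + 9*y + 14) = y + 2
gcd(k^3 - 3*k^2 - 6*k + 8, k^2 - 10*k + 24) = k - 4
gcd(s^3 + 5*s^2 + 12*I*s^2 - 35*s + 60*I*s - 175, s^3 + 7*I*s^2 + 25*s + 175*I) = s^2 + 12*I*s - 35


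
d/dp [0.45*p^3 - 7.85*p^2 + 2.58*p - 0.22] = 1.35*p^2 - 15.7*p + 2.58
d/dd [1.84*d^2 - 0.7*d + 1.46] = 3.68*d - 0.7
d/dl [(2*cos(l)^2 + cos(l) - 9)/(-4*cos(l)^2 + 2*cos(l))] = (-4*sin(l) - 9*sin(l)/cos(l)^2 + 36*tan(l))/(2*(2*cos(l) - 1)^2)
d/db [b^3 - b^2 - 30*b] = 3*b^2 - 2*b - 30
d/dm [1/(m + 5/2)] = -4/(2*m + 5)^2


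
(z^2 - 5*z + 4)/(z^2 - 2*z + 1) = (z - 4)/(z - 1)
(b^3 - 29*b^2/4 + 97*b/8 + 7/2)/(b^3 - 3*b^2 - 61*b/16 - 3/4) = 2*(2*b - 7)/(4*b + 3)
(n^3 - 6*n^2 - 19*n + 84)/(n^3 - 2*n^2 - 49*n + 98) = (n^2 + n - 12)/(n^2 + 5*n - 14)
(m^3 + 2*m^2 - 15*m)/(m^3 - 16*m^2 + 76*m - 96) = m*(m^2 + 2*m - 15)/(m^3 - 16*m^2 + 76*m - 96)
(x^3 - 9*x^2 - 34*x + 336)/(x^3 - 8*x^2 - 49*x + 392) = (x + 6)/(x + 7)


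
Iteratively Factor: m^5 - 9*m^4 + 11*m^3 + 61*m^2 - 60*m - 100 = (m + 2)*(m^4 - 11*m^3 + 33*m^2 - 5*m - 50) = (m - 5)*(m + 2)*(m^3 - 6*m^2 + 3*m + 10) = (m - 5)*(m + 1)*(m + 2)*(m^2 - 7*m + 10) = (m - 5)^2*(m + 1)*(m + 2)*(m - 2)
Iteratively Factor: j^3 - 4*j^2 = (j - 4)*(j^2) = j*(j - 4)*(j)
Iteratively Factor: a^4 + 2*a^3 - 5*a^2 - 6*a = (a - 2)*(a^3 + 4*a^2 + 3*a) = (a - 2)*(a + 1)*(a^2 + 3*a) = a*(a - 2)*(a + 1)*(a + 3)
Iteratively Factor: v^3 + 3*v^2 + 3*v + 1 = (v + 1)*(v^2 + 2*v + 1) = (v + 1)^2*(v + 1)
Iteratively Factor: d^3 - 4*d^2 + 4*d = (d - 2)*(d^2 - 2*d) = (d - 2)^2*(d)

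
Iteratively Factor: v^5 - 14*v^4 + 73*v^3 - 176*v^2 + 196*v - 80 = (v - 1)*(v^4 - 13*v^3 + 60*v^2 - 116*v + 80) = (v - 2)*(v - 1)*(v^3 - 11*v^2 + 38*v - 40) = (v - 5)*(v - 2)*(v - 1)*(v^2 - 6*v + 8) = (v - 5)*(v - 2)^2*(v - 1)*(v - 4)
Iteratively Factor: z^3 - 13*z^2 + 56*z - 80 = (z - 5)*(z^2 - 8*z + 16) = (z - 5)*(z - 4)*(z - 4)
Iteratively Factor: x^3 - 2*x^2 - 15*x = (x)*(x^2 - 2*x - 15) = x*(x + 3)*(x - 5)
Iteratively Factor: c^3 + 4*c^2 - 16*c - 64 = (c - 4)*(c^2 + 8*c + 16) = (c - 4)*(c + 4)*(c + 4)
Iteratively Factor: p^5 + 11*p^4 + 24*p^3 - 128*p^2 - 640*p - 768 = (p + 4)*(p^4 + 7*p^3 - 4*p^2 - 112*p - 192) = (p + 4)^2*(p^3 + 3*p^2 - 16*p - 48) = (p + 4)^3*(p^2 - p - 12) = (p - 4)*(p + 4)^3*(p + 3)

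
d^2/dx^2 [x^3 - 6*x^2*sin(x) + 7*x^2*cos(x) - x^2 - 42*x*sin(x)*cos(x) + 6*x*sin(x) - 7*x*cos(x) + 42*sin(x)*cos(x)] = 6*x^2*sin(x) - 7*x^2*cos(x) - 34*x*sin(x) + 84*x*sin(2*x) - 17*x*cos(x) + 6*x + 2*sin(x) - 84*sqrt(2)*sin(2*x + pi/4) + 26*cos(x) - 2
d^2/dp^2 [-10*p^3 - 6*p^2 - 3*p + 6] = -60*p - 12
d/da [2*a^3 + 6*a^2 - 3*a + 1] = 6*a^2 + 12*a - 3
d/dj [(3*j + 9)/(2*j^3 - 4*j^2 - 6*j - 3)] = 3*(-4*j^3 - 14*j^2 + 24*j + 15)/(4*j^6 - 16*j^5 - 8*j^4 + 36*j^3 + 60*j^2 + 36*j + 9)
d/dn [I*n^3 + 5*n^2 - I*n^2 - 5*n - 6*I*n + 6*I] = 3*I*n^2 + 2*n*(5 - I) - 5 - 6*I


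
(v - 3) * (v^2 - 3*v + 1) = v^3 - 6*v^2 + 10*v - 3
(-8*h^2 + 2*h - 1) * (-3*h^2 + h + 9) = 24*h^4 - 14*h^3 - 67*h^2 + 17*h - 9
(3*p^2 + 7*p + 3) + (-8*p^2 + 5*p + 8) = -5*p^2 + 12*p + 11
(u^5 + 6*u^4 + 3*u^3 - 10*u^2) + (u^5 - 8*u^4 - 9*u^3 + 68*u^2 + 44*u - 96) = 2*u^5 - 2*u^4 - 6*u^3 + 58*u^2 + 44*u - 96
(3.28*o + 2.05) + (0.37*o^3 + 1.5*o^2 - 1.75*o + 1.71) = 0.37*o^3 + 1.5*o^2 + 1.53*o + 3.76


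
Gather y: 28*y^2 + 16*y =28*y^2 + 16*y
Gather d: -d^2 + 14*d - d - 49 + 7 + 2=-d^2 + 13*d - 40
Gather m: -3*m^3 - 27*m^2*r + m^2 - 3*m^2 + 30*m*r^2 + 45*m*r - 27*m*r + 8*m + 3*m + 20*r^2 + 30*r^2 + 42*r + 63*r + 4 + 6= -3*m^3 + m^2*(-27*r - 2) + m*(30*r^2 + 18*r + 11) + 50*r^2 + 105*r + 10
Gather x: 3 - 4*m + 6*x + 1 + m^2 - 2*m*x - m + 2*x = m^2 - 5*m + x*(8 - 2*m) + 4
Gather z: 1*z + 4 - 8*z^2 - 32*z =-8*z^2 - 31*z + 4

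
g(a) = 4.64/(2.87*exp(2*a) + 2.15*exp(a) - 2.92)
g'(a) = 4.64*(-5.74*exp(2*a) - 2.15*exp(a))/(2.87*exp(2*a) + 2.15*exp(a) - 2.92)^2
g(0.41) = 0.68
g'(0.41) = -1.62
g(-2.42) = -1.71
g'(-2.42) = -0.15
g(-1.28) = -2.21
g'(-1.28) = -1.10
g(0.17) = 1.27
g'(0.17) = -3.67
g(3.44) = 0.00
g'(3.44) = -0.00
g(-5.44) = -1.59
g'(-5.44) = -0.01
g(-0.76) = -3.61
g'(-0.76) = -6.34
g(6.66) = 0.00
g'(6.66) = -0.00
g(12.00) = 0.00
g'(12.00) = 0.00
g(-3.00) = -1.65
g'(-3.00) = -0.07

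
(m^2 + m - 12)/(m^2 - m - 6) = (m + 4)/(m + 2)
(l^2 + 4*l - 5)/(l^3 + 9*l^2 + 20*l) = (l - 1)/(l*(l + 4))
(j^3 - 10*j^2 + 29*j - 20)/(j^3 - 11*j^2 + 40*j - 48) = (j^2 - 6*j + 5)/(j^2 - 7*j + 12)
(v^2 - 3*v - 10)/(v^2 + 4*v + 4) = (v - 5)/(v + 2)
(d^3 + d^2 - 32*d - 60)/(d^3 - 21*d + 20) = (d^2 - 4*d - 12)/(d^2 - 5*d + 4)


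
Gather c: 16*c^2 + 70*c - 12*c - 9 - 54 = 16*c^2 + 58*c - 63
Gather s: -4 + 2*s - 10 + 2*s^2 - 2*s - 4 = 2*s^2 - 18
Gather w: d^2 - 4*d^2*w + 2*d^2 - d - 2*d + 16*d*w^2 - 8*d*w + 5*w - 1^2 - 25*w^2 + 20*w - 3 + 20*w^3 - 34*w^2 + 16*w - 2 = 3*d^2 - 3*d + 20*w^3 + w^2*(16*d - 59) + w*(-4*d^2 - 8*d + 41) - 6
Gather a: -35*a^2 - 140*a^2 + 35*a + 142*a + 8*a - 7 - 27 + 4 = -175*a^2 + 185*a - 30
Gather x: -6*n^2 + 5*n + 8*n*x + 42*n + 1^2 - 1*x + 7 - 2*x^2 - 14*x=-6*n^2 + 47*n - 2*x^2 + x*(8*n - 15) + 8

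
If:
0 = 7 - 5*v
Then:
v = 7/5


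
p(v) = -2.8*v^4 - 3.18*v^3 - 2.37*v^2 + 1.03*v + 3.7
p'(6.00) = -2790.05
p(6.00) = -4391.12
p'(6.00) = -2790.05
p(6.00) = -4391.12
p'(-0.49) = 2.38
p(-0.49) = 2.84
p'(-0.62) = 2.97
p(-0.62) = 2.49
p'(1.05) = -27.43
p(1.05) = -4.92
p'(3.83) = -786.30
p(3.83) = -808.27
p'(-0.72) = 3.68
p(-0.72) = 2.16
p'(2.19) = -172.74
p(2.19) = -103.22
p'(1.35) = -50.31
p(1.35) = -16.35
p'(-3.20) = 285.51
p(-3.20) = -213.26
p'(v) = -11.2*v^3 - 9.54*v^2 - 4.74*v + 1.03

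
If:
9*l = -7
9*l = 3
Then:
No Solution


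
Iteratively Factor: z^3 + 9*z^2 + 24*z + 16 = (z + 4)*(z^2 + 5*z + 4) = (z + 4)^2*(z + 1)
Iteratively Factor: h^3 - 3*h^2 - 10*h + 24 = (h - 4)*(h^2 + h - 6) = (h - 4)*(h - 2)*(h + 3)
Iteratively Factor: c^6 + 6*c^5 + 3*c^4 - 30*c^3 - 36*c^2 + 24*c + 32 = (c + 4)*(c^5 + 2*c^4 - 5*c^3 - 10*c^2 + 4*c + 8) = (c + 2)*(c + 4)*(c^4 - 5*c^2 + 4) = (c - 1)*(c + 2)*(c + 4)*(c^3 + c^2 - 4*c - 4) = (c - 2)*(c - 1)*(c + 2)*(c + 4)*(c^2 + 3*c + 2) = (c - 2)*(c - 1)*(c + 2)^2*(c + 4)*(c + 1)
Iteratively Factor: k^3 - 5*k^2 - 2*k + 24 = (k - 4)*(k^2 - k - 6) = (k - 4)*(k + 2)*(k - 3)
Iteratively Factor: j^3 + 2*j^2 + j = (j + 1)*(j^2 + j) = (j + 1)^2*(j)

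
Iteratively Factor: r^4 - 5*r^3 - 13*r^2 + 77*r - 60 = (r - 1)*(r^3 - 4*r^2 - 17*r + 60) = (r - 1)*(r + 4)*(r^2 - 8*r + 15) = (r - 5)*(r - 1)*(r + 4)*(r - 3)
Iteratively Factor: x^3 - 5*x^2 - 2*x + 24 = (x - 4)*(x^2 - x - 6) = (x - 4)*(x - 3)*(x + 2)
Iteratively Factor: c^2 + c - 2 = (c - 1)*(c + 2)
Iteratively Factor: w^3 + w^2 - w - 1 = (w - 1)*(w^2 + 2*w + 1) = (w - 1)*(w + 1)*(w + 1)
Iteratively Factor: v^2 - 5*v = (v)*(v - 5)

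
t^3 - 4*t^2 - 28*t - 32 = (t - 8)*(t + 2)^2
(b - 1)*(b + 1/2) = b^2 - b/2 - 1/2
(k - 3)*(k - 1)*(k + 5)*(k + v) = k^4 + k^3*v + k^3 + k^2*v - 17*k^2 - 17*k*v + 15*k + 15*v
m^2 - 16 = (m - 4)*(m + 4)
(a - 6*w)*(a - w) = a^2 - 7*a*w + 6*w^2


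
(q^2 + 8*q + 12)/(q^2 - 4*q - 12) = (q + 6)/(q - 6)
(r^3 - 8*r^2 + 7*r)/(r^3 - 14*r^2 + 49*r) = (r - 1)/(r - 7)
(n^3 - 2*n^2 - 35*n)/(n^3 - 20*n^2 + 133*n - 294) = n*(n + 5)/(n^2 - 13*n + 42)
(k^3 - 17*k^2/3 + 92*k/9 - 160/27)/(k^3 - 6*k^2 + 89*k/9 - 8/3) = (9*k^2 - 27*k + 20)/(3*(3*k^2 - 10*k + 3))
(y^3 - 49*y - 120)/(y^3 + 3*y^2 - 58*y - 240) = (y + 3)/(y + 6)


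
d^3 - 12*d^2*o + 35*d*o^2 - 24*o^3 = (d - 8*o)*(d - 3*o)*(d - o)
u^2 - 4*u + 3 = (u - 3)*(u - 1)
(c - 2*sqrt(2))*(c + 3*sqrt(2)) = c^2 + sqrt(2)*c - 12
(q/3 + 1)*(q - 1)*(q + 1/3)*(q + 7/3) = q^4/3 + 14*q^3/9 + 28*q^2/27 - 58*q/27 - 7/9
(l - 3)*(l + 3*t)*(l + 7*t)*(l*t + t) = l^4*t + 10*l^3*t^2 - 2*l^3*t + 21*l^2*t^3 - 20*l^2*t^2 - 3*l^2*t - 42*l*t^3 - 30*l*t^2 - 63*t^3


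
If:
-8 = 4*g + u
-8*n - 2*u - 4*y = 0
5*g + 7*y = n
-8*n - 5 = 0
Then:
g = -299/152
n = -5/8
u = -5/38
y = 25/19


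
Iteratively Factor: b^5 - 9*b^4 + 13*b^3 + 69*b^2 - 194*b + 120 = (b - 5)*(b^4 - 4*b^3 - 7*b^2 + 34*b - 24) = (b - 5)*(b + 3)*(b^3 - 7*b^2 + 14*b - 8) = (b - 5)*(b - 1)*(b + 3)*(b^2 - 6*b + 8) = (b - 5)*(b - 4)*(b - 1)*(b + 3)*(b - 2)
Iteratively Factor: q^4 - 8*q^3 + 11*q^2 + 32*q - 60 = (q - 5)*(q^3 - 3*q^2 - 4*q + 12) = (q - 5)*(q - 3)*(q^2 - 4) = (q - 5)*(q - 3)*(q - 2)*(q + 2)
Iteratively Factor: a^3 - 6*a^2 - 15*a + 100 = (a + 4)*(a^2 - 10*a + 25) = (a - 5)*(a + 4)*(a - 5)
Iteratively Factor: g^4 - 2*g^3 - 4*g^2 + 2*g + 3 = (g - 3)*(g^3 + g^2 - g - 1) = (g - 3)*(g + 1)*(g^2 - 1) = (g - 3)*(g - 1)*(g + 1)*(g + 1)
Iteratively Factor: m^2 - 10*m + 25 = (m - 5)*(m - 5)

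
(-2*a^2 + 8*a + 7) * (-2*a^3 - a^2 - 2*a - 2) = 4*a^5 - 14*a^4 - 18*a^3 - 19*a^2 - 30*a - 14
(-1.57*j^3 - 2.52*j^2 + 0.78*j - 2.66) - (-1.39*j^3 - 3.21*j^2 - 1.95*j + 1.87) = -0.18*j^3 + 0.69*j^2 + 2.73*j - 4.53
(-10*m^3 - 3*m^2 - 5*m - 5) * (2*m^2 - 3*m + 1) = -20*m^5 + 24*m^4 - 11*m^3 + 2*m^2 + 10*m - 5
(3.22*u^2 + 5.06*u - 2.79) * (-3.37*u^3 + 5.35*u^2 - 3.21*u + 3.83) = -10.8514*u^5 + 0.174800000000001*u^4 + 26.1371*u^3 - 18.8365*u^2 + 28.3357*u - 10.6857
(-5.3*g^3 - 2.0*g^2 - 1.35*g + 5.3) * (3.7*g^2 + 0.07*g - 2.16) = -19.61*g^5 - 7.771*g^4 + 6.313*g^3 + 23.8355*g^2 + 3.287*g - 11.448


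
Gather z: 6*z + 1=6*z + 1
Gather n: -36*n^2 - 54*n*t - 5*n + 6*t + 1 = -36*n^2 + n*(-54*t - 5) + 6*t + 1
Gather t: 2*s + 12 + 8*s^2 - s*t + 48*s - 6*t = 8*s^2 + 50*s + t*(-s - 6) + 12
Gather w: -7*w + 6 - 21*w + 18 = 24 - 28*w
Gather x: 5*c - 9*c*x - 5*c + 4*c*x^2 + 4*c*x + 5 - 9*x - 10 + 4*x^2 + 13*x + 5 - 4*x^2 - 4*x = 4*c*x^2 - 5*c*x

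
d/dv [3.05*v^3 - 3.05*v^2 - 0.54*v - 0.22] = 9.15*v^2 - 6.1*v - 0.54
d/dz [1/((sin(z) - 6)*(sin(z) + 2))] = 2*(2 - sin(z))*cos(z)/((sin(z) - 6)^2*(sin(z) + 2)^2)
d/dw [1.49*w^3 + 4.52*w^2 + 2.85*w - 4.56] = 4.47*w^2 + 9.04*w + 2.85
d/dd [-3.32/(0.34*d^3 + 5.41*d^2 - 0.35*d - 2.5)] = (3.3864*d^2 + 35.9224*d - 1.162)/(0.34*d^3 + 5.41*d^2 - 0.35*d - 2.5)^2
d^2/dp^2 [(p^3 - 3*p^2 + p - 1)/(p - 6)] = 2*(p^3 - 18*p^2 + 108*p - 103)/(p^3 - 18*p^2 + 108*p - 216)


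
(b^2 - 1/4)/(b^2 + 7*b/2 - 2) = (b + 1/2)/(b + 4)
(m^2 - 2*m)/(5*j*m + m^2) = (m - 2)/(5*j + m)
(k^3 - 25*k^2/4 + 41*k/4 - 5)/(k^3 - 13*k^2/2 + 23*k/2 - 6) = (4*k - 5)/(2*(2*k - 3))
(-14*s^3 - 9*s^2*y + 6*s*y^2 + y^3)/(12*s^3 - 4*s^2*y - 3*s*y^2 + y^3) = (7*s^2 + 8*s*y + y^2)/(-6*s^2 - s*y + y^2)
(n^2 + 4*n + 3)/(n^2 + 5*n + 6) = (n + 1)/(n + 2)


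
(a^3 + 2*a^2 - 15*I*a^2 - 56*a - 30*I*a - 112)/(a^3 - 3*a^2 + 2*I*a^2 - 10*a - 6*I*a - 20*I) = (a^2 - 15*I*a - 56)/(a^2 + a*(-5 + 2*I) - 10*I)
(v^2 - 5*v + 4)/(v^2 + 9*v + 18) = (v^2 - 5*v + 4)/(v^2 + 9*v + 18)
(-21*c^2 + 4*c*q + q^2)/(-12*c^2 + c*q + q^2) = (7*c + q)/(4*c + q)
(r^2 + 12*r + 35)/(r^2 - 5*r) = (r^2 + 12*r + 35)/(r*(r - 5))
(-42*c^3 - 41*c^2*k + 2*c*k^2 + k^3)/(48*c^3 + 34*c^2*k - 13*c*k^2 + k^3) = (-7*c - k)/(8*c - k)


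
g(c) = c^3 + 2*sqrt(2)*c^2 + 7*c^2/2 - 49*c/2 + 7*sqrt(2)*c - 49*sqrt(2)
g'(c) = 3*c^2 + 4*sqrt(2)*c + 7*c - 49/2 + 7*sqrt(2)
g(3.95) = 33.40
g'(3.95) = 82.20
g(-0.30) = -64.37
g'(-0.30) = -18.13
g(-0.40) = -62.51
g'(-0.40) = -19.18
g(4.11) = 47.02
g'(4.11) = 88.10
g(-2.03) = -21.94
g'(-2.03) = -27.93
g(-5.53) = 35.86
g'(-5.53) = 7.15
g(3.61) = 7.51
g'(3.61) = 70.19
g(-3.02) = 4.97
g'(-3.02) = -25.46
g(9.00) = 1040.90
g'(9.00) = 342.31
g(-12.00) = -710.80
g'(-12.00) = 265.52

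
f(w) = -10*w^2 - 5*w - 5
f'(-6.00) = 115.00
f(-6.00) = -335.00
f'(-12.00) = 235.00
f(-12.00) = -1385.00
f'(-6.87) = 132.40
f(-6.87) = -442.62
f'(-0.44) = 3.80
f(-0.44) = -4.74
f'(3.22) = -69.40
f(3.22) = -124.78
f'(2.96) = -64.20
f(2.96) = -107.42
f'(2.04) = -45.80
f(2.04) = -56.82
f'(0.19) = -8.80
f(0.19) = -6.31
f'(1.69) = -38.80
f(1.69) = -42.01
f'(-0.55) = 6.00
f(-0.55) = -5.28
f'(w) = -20*w - 5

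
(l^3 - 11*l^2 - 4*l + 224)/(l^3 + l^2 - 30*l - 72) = (l^2 - 15*l + 56)/(l^2 - 3*l - 18)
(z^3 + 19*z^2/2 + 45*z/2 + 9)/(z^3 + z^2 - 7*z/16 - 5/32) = 16*(2*z^3 + 19*z^2 + 45*z + 18)/(32*z^3 + 32*z^2 - 14*z - 5)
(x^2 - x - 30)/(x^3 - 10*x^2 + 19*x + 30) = (x + 5)/(x^2 - 4*x - 5)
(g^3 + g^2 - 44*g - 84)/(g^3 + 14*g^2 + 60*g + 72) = (g - 7)/(g + 6)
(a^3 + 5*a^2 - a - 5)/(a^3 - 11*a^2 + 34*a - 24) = (a^2 + 6*a + 5)/(a^2 - 10*a + 24)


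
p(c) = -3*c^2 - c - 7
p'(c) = -6*c - 1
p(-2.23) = -19.69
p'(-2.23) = 12.38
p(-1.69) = -13.88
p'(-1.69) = 9.14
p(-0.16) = -6.92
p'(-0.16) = -0.04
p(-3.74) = -45.22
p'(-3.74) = 21.44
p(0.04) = -7.04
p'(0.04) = -1.24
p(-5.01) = -77.29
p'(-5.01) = 29.06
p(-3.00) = -31.00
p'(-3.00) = 17.00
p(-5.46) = -90.97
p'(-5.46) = 31.76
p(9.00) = -259.00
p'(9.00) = -55.00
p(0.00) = -7.00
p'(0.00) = -1.00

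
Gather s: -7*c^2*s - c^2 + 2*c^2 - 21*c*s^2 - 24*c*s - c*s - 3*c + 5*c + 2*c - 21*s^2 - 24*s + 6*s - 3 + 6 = c^2 + 4*c + s^2*(-21*c - 21) + s*(-7*c^2 - 25*c - 18) + 3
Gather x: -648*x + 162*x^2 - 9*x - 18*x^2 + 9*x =144*x^2 - 648*x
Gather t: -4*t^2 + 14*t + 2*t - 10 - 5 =-4*t^2 + 16*t - 15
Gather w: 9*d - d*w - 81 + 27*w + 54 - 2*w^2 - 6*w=9*d - 2*w^2 + w*(21 - d) - 27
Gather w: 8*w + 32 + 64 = 8*w + 96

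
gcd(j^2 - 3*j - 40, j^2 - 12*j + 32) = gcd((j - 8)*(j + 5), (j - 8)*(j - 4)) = j - 8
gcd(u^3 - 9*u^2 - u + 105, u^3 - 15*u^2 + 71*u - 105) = u^2 - 12*u + 35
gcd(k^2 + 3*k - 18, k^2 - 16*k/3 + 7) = k - 3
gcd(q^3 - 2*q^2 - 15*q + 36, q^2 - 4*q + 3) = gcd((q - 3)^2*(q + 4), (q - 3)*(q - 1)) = q - 3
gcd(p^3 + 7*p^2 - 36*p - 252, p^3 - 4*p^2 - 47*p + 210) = p^2 + p - 42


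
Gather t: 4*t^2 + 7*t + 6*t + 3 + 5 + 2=4*t^2 + 13*t + 10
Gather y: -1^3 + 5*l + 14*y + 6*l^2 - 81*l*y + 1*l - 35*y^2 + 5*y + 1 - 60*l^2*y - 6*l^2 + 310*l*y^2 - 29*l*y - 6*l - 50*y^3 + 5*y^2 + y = -50*y^3 + y^2*(310*l - 30) + y*(-60*l^2 - 110*l + 20)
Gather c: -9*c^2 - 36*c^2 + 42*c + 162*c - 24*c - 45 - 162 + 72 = -45*c^2 + 180*c - 135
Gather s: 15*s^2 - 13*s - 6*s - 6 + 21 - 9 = 15*s^2 - 19*s + 6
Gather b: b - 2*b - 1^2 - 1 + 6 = 4 - b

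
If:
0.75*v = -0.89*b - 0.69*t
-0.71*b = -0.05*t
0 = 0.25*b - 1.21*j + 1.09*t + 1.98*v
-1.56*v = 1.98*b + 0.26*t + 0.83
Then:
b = 0.05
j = -0.52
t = 0.71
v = -0.71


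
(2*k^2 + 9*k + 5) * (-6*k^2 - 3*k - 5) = -12*k^4 - 60*k^3 - 67*k^2 - 60*k - 25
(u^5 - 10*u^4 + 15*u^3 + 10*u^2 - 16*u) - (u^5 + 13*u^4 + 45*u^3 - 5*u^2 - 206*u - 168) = -23*u^4 - 30*u^3 + 15*u^2 + 190*u + 168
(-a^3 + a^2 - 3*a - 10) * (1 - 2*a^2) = 2*a^5 - 2*a^4 + 5*a^3 + 21*a^2 - 3*a - 10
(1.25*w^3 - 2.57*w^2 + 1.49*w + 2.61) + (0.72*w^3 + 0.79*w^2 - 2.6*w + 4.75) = 1.97*w^3 - 1.78*w^2 - 1.11*w + 7.36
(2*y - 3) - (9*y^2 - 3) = -9*y^2 + 2*y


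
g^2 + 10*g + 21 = (g + 3)*(g + 7)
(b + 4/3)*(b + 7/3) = b^2 + 11*b/3 + 28/9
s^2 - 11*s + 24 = (s - 8)*(s - 3)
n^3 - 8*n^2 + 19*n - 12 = (n - 4)*(n - 3)*(n - 1)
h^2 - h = h*(h - 1)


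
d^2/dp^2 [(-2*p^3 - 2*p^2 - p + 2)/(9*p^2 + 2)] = 2*(-45*p^3 + 594*p^2 + 30*p - 44)/(729*p^6 + 486*p^4 + 108*p^2 + 8)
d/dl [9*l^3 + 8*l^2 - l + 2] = 27*l^2 + 16*l - 1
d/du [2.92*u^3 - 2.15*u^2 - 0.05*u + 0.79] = 8.76*u^2 - 4.3*u - 0.05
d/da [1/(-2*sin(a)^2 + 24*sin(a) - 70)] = (sin(a) - 6)*cos(a)/(sin(a)^2 - 12*sin(a) + 35)^2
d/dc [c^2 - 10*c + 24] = 2*c - 10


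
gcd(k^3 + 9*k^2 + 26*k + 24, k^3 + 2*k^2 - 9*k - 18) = k^2 + 5*k + 6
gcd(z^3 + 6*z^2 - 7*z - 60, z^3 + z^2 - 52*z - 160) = z^2 + 9*z + 20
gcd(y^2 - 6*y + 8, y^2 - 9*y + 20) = y - 4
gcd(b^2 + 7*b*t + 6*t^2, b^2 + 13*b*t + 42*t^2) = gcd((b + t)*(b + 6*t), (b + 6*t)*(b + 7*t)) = b + 6*t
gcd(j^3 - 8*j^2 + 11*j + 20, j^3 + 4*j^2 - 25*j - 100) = j - 5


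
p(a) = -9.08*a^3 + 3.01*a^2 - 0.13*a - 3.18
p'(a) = -27.24*a^2 + 6.02*a - 0.13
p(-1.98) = 79.36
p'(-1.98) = -118.84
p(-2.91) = 246.44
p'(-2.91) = -248.32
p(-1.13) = 13.91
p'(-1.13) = -41.72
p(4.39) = -713.95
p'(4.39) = -498.67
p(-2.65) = 187.28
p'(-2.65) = -207.38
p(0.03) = -3.18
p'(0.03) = 0.03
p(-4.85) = 1104.14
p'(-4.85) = -670.08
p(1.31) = -18.60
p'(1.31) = -38.99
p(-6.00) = 2067.24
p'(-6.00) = -1016.89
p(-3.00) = 269.46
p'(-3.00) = -263.35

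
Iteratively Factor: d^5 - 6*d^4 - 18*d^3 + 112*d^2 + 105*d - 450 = (d + 3)*(d^4 - 9*d^3 + 9*d^2 + 85*d - 150) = (d + 3)^2*(d^3 - 12*d^2 + 45*d - 50) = (d - 5)*(d + 3)^2*(d^2 - 7*d + 10) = (d - 5)*(d - 2)*(d + 3)^2*(d - 5)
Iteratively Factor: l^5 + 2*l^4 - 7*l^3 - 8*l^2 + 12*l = (l + 3)*(l^4 - l^3 - 4*l^2 + 4*l) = (l - 1)*(l + 3)*(l^3 - 4*l) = l*(l - 1)*(l + 3)*(l^2 - 4) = l*(l - 2)*(l - 1)*(l + 3)*(l + 2)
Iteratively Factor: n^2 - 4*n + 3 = (n - 1)*(n - 3)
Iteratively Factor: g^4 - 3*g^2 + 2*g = (g - 1)*(g^3 + g^2 - 2*g) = g*(g - 1)*(g^2 + g - 2) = g*(g - 1)*(g + 2)*(g - 1)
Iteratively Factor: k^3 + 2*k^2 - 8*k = (k)*(k^2 + 2*k - 8) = k*(k + 4)*(k - 2)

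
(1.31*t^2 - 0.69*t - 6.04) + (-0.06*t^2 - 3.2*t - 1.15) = 1.25*t^2 - 3.89*t - 7.19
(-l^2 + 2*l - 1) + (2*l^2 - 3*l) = l^2 - l - 1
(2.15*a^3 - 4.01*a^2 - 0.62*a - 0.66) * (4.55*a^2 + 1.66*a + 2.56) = 9.7825*a^5 - 14.6765*a^4 - 3.9736*a^3 - 14.2978*a^2 - 2.6828*a - 1.6896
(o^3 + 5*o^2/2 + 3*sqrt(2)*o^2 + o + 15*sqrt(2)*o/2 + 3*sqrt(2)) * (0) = 0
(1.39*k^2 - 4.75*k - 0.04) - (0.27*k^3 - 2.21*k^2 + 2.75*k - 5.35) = -0.27*k^3 + 3.6*k^2 - 7.5*k + 5.31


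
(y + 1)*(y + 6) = y^2 + 7*y + 6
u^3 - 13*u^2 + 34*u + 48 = (u - 8)*(u - 6)*(u + 1)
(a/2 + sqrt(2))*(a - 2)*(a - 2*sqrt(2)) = a^3/2 - a^2 - 4*a + 8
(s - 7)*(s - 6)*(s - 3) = s^3 - 16*s^2 + 81*s - 126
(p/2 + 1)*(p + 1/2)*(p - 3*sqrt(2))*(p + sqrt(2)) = p^4/2 - sqrt(2)*p^3 + 5*p^3/4 - 5*sqrt(2)*p^2/2 - 5*p^2/2 - 15*p/2 - sqrt(2)*p - 3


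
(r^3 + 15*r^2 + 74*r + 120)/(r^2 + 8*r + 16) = (r^2 + 11*r + 30)/(r + 4)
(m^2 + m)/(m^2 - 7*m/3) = 3*(m + 1)/(3*m - 7)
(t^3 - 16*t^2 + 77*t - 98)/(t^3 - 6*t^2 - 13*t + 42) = (t - 7)/(t + 3)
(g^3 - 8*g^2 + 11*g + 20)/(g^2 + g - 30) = (g^2 - 3*g - 4)/(g + 6)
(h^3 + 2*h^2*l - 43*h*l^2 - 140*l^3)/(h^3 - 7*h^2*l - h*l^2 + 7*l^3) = (h^2 + 9*h*l + 20*l^2)/(h^2 - l^2)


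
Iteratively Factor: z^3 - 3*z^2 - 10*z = (z - 5)*(z^2 + 2*z) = (z - 5)*(z + 2)*(z)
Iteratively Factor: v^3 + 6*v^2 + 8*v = (v + 2)*(v^2 + 4*v) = (v + 2)*(v + 4)*(v)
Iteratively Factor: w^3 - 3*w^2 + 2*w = (w - 2)*(w^2 - w) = (w - 2)*(w - 1)*(w)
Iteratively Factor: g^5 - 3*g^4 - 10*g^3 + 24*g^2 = (g + 3)*(g^4 - 6*g^3 + 8*g^2) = (g - 2)*(g + 3)*(g^3 - 4*g^2) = g*(g - 2)*(g + 3)*(g^2 - 4*g) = g^2*(g - 2)*(g + 3)*(g - 4)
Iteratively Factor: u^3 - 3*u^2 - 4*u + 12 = (u - 3)*(u^2 - 4) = (u - 3)*(u + 2)*(u - 2)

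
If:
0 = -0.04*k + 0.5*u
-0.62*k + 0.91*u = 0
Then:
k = 0.00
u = 0.00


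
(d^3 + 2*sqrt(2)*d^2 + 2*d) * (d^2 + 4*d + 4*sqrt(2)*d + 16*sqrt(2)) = d^5 + 4*d^4 + 6*sqrt(2)*d^4 + 18*d^3 + 24*sqrt(2)*d^3 + 8*sqrt(2)*d^2 + 72*d^2 + 32*sqrt(2)*d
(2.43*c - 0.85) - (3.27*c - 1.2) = 0.35 - 0.84*c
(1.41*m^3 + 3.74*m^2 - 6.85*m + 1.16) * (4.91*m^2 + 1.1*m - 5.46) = 6.9231*m^5 + 19.9144*m^4 - 37.2181*m^3 - 22.2598*m^2 + 38.677*m - 6.3336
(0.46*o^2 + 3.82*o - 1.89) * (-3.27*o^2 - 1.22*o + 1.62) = -1.5042*o^4 - 13.0526*o^3 + 2.2651*o^2 + 8.4942*o - 3.0618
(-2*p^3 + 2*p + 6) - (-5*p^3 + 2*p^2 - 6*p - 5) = 3*p^3 - 2*p^2 + 8*p + 11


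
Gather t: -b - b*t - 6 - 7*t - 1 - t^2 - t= -b - t^2 + t*(-b - 8) - 7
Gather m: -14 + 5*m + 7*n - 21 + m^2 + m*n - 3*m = m^2 + m*(n + 2) + 7*n - 35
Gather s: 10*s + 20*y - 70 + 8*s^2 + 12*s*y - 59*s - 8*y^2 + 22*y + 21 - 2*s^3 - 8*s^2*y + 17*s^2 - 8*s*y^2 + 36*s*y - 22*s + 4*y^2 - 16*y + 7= -2*s^3 + s^2*(25 - 8*y) + s*(-8*y^2 + 48*y - 71) - 4*y^2 + 26*y - 42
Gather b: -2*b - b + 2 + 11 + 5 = 18 - 3*b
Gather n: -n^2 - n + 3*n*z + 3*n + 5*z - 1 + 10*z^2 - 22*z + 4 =-n^2 + n*(3*z + 2) + 10*z^2 - 17*z + 3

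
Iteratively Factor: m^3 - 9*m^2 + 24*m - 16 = (m - 1)*(m^2 - 8*m + 16) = (m - 4)*(m - 1)*(m - 4)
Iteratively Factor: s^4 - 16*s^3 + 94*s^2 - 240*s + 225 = (s - 3)*(s^3 - 13*s^2 + 55*s - 75) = (s - 5)*(s - 3)*(s^2 - 8*s + 15) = (s - 5)^2*(s - 3)*(s - 3)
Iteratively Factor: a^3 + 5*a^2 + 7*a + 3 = (a + 1)*(a^2 + 4*a + 3) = (a + 1)^2*(a + 3)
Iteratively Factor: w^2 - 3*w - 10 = (w + 2)*(w - 5)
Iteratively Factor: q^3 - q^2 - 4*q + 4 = (q + 2)*(q^2 - 3*q + 2) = (q - 2)*(q + 2)*(q - 1)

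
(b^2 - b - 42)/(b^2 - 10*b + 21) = (b + 6)/(b - 3)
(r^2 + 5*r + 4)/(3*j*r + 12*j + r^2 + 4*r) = (r + 1)/(3*j + r)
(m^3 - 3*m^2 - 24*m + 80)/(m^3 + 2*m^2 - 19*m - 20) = (m - 4)/(m + 1)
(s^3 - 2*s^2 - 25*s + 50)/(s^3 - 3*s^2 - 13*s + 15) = (s^2 + 3*s - 10)/(s^2 + 2*s - 3)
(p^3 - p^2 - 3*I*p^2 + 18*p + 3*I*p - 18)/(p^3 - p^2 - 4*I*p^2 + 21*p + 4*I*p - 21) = (p - 6*I)/(p - 7*I)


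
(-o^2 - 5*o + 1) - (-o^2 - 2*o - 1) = 2 - 3*o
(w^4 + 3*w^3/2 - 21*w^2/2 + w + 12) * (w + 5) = w^5 + 13*w^4/2 - 3*w^3 - 103*w^2/2 + 17*w + 60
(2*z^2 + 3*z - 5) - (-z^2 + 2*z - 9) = 3*z^2 + z + 4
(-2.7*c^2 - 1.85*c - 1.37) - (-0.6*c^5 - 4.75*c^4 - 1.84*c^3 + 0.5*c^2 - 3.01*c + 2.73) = 0.6*c^5 + 4.75*c^4 + 1.84*c^3 - 3.2*c^2 + 1.16*c - 4.1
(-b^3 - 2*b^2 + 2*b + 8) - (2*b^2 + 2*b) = -b^3 - 4*b^2 + 8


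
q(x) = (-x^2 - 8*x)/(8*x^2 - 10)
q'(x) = -16*x*(-x^2 - 8*x)/(8*x^2 - 10)^2 + (-2*x - 8)/(8*x^2 - 10) = (16*x^2 + 5*x + 20)/(16*x^4 - 40*x^2 + 25)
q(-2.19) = 0.45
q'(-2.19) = 0.43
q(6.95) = -0.28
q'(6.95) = 0.02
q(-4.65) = 0.10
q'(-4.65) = 0.05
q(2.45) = -0.67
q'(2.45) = 0.36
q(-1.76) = 0.74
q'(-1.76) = 1.11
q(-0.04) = -0.03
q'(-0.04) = 0.80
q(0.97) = 3.52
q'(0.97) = 26.10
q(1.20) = -7.26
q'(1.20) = 84.90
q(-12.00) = -0.04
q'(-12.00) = 0.01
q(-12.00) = -0.04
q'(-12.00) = 0.01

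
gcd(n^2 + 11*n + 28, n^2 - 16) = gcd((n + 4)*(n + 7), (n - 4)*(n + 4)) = n + 4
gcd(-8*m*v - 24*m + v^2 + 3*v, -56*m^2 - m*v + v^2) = -8*m + v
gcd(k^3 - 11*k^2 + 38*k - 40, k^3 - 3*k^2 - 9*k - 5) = k - 5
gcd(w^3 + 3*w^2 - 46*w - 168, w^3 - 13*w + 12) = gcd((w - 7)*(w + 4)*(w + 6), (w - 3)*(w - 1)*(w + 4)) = w + 4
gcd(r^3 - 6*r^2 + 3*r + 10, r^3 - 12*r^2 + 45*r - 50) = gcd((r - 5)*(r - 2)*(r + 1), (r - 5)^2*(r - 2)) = r^2 - 7*r + 10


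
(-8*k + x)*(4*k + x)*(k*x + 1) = -32*k^3*x - 4*k^2*x^2 - 32*k^2 + k*x^3 - 4*k*x + x^2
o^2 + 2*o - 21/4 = (o - 3/2)*(o + 7/2)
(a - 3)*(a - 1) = a^2 - 4*a + 3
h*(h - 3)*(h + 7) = h^3 + 4*h^2 - 21*h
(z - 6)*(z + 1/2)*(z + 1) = z^3 - 9*z^2/2 - 17*z/2 - 3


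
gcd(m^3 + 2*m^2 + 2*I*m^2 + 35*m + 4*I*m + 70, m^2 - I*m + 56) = m + 7*I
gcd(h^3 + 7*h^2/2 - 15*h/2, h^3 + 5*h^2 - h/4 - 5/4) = h + 5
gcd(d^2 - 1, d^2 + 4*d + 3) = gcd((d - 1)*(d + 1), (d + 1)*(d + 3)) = d + 1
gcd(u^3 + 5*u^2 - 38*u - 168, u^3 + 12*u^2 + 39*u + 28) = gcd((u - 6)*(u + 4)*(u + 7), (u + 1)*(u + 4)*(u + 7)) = u^2 + 11*u + 28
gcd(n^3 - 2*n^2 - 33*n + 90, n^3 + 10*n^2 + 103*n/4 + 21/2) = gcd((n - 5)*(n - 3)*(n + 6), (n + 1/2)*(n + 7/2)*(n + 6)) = n + 6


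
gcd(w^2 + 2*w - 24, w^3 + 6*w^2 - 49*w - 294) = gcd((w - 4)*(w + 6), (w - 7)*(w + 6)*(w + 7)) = w + 6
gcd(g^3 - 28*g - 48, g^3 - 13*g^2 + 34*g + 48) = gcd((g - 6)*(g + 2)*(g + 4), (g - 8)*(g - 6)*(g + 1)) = g - 6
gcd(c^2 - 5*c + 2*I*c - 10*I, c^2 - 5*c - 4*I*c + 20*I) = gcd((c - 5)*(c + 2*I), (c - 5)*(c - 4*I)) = c - 5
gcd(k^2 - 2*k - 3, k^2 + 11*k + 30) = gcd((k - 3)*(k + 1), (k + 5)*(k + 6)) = 1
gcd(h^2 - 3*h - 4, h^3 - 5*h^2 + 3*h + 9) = h + 1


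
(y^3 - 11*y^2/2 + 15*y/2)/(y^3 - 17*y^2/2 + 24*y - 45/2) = y/(y - 3)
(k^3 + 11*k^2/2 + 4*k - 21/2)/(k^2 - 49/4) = 2*(k^2 + 2*k - 3)/(2*k - 7)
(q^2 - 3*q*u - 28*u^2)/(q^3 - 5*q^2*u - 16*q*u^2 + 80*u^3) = (q - 7*u)/(q^2 - 9*q*u + 20*u^2)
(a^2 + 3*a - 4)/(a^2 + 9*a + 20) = (a - 1)/(a + 5)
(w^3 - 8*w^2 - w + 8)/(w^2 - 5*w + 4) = (w^2 - 7*w - 8)/(w - 4)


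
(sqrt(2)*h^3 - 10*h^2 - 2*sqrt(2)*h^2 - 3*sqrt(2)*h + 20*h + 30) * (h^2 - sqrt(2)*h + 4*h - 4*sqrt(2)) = sqrt(2)*h^5 - 12*h^4 + 2*sqrt(2)*h^4 - 24*h^3 - sqrt(2)*h^3 + 8*sqrt(2)*h^2 + 132*h^2 - 110*sqrt(2)*h + 144*h - 120*sqrt(2)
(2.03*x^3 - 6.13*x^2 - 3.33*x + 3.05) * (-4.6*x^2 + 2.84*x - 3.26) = -9.338*x^5 + 33.9632*x^4 - 8.709*x^3 - 3.5034*x^2 + 19.5178*x - 9.943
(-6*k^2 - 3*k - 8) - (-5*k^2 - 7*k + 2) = -k^2 + 4*k - 10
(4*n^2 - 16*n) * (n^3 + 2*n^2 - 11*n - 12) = 4*n^5 - 8*n^4 - 76*n^3 + 128*n^2 + 192*n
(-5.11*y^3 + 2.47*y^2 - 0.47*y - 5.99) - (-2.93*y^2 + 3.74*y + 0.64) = -5.11*y^3 + 5.4*y^2 - 4.21*y - 6.63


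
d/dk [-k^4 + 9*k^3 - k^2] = k*(-4*k^2 + 27*k - 2)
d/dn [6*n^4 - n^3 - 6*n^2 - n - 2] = 24*n^3 - 3*n^2 - 12*n - 1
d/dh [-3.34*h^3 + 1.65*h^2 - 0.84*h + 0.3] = -10.02*h^2 + 3.3*h - 0.84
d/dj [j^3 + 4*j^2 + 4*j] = 3*j^2 + 8*j + 4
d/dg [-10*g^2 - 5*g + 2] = -20*g - 5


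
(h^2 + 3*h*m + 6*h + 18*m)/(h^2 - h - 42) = (h + 3*m)/(h - 7)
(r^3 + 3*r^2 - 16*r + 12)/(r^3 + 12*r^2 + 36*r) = (r^2 - 3*r + 2)/(r*(r + 6))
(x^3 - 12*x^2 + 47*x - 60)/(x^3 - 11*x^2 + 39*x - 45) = (x - 4)/(x - 3)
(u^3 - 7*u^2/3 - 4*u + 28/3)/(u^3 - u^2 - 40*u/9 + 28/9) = 3*(u - 2)/(3*u - 2)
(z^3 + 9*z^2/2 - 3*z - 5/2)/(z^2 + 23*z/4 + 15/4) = 2*(2*z^2 - z - 1)/(4*z + 3)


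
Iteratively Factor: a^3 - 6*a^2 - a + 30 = (a - 3)*(a^2 - 3*a - 10) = (a - 3)*(a + 2)*(a - 5)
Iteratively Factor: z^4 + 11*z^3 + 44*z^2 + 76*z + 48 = (z + 3)*(z^3 + 8*z^2 + 20*z + 16) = (z + 2)*(z + 3)*(z^2 + 6*z + 8) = (z + 2)^2*(z + 3)*(z + 4)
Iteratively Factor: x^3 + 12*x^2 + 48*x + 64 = (x + 4)*(x^2 + 8*x + 16) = (x + 4)^2*(x + 4)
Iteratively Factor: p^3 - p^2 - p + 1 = (p + 1)*(p^2 - 2*p + 1) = (p - 1)*(p + 1)*(p - 1)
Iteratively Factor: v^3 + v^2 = (v)*(v^2 + v) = v*(v + 1)*(v)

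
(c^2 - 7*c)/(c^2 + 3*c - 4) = c*(c - 7)/(c^2 + 3*c - 4)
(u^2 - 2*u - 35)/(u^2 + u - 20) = (u - 7)/(u - 4)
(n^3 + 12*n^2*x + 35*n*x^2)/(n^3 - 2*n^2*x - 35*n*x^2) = (-n - 7*x)/(-n + 7*x)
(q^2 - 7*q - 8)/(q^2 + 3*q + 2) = (q - 8)/(q + 2)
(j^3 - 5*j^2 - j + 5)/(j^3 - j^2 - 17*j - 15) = (j - 1)/(j + 3)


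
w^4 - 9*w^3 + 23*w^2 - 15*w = w*(w - 5)*(w - 3)*(w - 1)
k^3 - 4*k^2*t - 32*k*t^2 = k*(k - 8*t)*(k + 4*t)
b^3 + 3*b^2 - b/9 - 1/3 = (b - 1/3)*(b + 1/3)*(b + 3)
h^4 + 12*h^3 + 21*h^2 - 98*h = h*(h - 2)*(h + 7)^2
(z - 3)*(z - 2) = z^2 - 5*z + 6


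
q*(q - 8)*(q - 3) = q^3 - 11*q^2 + 24*q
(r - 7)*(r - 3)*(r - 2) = r^3 - 12*r^2 + 41*r - 42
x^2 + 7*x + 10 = (x + 2)*(x + 5)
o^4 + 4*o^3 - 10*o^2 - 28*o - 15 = (o - 3)*(o + 1)^2*(o + 5)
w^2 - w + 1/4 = (w - 1/2)^2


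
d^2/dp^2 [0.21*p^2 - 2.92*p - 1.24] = 0.420000000000000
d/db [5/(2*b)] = -5/(2*b^2)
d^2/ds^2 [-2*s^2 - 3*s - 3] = -4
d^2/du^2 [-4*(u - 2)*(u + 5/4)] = -8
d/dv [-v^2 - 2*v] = -2*v - 2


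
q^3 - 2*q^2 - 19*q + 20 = (q - 5)*(q - 1)*(q + 4)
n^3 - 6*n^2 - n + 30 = (n - 5)*(n - 3)*(n + 2)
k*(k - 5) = k^2 - 5*k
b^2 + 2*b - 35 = (b - 5)*(b + 7)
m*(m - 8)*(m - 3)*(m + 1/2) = m^4 - 21*m^3/2 + 37*m^2/2 + 12*m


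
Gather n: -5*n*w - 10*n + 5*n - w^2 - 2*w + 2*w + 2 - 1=n*(-5*w - 5) - w^2 + 1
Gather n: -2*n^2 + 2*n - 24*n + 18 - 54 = -2*n^2 - 22*n - 36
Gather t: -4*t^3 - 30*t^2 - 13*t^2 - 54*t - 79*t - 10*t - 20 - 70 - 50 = -4*t^3 - 43*t^2 - 143*t - 140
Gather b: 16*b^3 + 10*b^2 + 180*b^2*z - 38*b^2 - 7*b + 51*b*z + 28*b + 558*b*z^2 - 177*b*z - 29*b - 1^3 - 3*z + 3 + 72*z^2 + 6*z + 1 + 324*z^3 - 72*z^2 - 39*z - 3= 16*b^3 + b^2*(180*z - 28) + b*(558*z^2 - 126*z - 8) + 324*z^3 - 36*z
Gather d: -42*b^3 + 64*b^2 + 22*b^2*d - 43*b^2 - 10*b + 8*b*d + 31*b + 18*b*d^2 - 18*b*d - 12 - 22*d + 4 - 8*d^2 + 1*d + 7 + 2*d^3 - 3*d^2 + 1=-42*b^3 + 21*b^2 + 21*b + 2*d^3 + d^2*(18*b - 11) + d*(22*b^2 - 10*b - 21)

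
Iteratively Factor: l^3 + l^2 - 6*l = (l + 3)*(l^2 - 2*l) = (l - 2)*(l + 3)*(l)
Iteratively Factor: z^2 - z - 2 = (z - 2)*(z + 1)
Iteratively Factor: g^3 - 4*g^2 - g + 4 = (g - 4)*(g^2 - 1) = (g - 4)*(g - 1)*(g + 1)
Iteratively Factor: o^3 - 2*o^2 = (o - 2)*(o^2) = o*(o - 2)*(o)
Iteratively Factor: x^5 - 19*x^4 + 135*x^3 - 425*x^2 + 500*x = (x - 5)*(x^4 - 14*x^3 + 65*x^2 - 100*x) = x*(x - 5)*(x^3 - 14*x^2 + 65*x - 100) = x*(x - 5)^2*(x^2 - 9*x + 20) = x*(x - 5)^2*(x - 4)*(x - 5)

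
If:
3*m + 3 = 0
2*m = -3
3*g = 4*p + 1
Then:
No Solution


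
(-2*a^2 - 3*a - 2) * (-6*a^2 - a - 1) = 12*a^4 + 20*a^3 + 17*a^2 + 5*a + 2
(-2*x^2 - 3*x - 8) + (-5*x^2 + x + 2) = -7*x^2 - 2*x - 6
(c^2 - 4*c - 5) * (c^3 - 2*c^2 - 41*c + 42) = c^5 - 6*c^4 - 38*c^3 + 216*c^2 + 37*c - 210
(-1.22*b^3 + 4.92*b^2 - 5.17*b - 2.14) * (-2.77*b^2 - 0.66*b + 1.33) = 3.3794*b^5 - 12.8232*b^4 + 9.4511*b^3 + 15.8836*b^2 - 5.4637*b - 2.8462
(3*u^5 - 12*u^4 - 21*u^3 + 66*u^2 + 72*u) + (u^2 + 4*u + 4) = 3*u^5 - 12*u^4 - 21*u^3 + 67*u^2 + 76*u + 4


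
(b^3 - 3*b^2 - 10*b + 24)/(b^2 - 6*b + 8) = b + 3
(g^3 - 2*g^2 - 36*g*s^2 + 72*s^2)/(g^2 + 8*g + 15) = (g^3 - 2*g^2 - 36*g*s^2 + 72*s^2)/(g^2 + 8*g + 15)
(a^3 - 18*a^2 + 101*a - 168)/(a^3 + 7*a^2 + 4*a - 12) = (a^3 - 18*a^2 + 101*a - 168)/(a^3 + 7*a^2 + 4*a - 12)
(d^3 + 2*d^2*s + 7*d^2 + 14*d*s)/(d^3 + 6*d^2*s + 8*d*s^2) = (d + 7)/(d + 4*s)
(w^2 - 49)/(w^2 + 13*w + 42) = (w - 7)/(w + 6)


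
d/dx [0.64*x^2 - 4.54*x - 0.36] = 1.28*x - 4.54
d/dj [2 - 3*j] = -3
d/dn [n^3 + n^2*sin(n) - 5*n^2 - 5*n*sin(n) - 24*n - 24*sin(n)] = n^2*cos(n) + 3*n^2 + 2*n*sin(n) - 5*n*cos(n) - 10*n - 5*sin(n) - 24*cos(n) - 24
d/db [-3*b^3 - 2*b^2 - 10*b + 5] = -9*b^2 - 4*b - 10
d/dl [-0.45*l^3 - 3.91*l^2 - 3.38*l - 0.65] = -1.35*l^2 - 7.82*l - 3.38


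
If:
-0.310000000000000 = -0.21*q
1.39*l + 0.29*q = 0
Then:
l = -0.31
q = 1.48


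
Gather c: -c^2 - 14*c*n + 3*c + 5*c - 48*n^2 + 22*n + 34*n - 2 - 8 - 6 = -c^2 + c*(8 - 14*n) - 48*n^2 + 56*n - 16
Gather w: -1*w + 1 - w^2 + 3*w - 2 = -w^2 + 2*w - 1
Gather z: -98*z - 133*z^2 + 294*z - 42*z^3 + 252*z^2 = -42*z^3 + 119*z^2 + 196*z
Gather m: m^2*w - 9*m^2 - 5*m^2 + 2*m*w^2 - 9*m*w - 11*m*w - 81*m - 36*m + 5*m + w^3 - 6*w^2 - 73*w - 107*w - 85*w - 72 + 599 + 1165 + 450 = m^2*(w - 14) + m*(2*w^2 - 20*w - 112) + w^3 - 6*w^2 - 265*w + 2142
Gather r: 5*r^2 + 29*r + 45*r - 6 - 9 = 5*r^2 + 74*r - 15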